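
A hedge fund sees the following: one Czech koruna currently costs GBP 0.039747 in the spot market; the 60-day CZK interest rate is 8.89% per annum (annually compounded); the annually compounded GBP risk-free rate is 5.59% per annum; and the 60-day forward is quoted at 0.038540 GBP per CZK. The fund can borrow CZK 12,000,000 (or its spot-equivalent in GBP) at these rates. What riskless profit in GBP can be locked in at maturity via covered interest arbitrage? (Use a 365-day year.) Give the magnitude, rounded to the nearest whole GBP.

T = 60/365 years.
Invest the CZK and cover forward: 12,000,000 × 1.01409868 × 0.038540 = GBP 469,000.36.
Convert at spot and invest in GBP: 12,000,000 × 0.039747 × 1.00898149 = GBP 481,247.85.
The quoted forward undervalues CZK, so borrow CZK, convert to GBP at spot, deposit the GBP at 5.59%, and buy CZK forward at 0.038540 to cover the loan.
The gap between the two covered legs is GBP 12,247.

GBP 12,247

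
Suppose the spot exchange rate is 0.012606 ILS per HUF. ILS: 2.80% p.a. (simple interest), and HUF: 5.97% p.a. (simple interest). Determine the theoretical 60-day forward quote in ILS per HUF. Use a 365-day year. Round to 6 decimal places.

0.012541

T = 60/365 years.
Growth of 1 ILS over T: 1 + 0.0280×60/365 = 1.0046027.
HUF accumulates by 1 + 0.0597×60/365 = 1.0098137.
So F = 0.012606 × 1.0046027 / 1.0098137 = 0.01254095 (ILS/HUF).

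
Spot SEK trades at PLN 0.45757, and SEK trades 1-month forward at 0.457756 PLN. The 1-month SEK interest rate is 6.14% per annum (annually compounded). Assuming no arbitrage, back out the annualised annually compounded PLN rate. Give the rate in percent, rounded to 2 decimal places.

T = 1/12 years.
F/S = 0.457756/0.45757 = 1.0004065 = (growth of PLN) / (growth of SEK).
The SEK side grows by (1 + 0.0614)^(1/12) = 1.0049781.
So the PLN growth factor = 1.0053866.
Annualise: 1.0053866^(12/1) − 1 = 0.066589 = 6.66%.

6.66%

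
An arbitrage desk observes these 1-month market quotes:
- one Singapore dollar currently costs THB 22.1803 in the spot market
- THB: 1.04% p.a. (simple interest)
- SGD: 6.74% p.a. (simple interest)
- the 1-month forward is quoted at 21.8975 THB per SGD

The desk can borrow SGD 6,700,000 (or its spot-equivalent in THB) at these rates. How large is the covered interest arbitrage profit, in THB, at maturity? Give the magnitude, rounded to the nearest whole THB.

T = 1/12 years.
Keep in SGD, deliver into the forward: 6,700,000·1.00561666667·21.8975 = THB 147,537,289.42.
Swap to THB now, deposit: 6,700,000·22.1803·1.00086666667 = THB 148,736,803.61.
The quoted forward undervalues SGD, so borrow SGD, convert to THB at spot, deposit the THB at 1.04%, and buy SGD forward at 21.8975 to cover the loan.
Arbitrage profit = |147,537,289.42 − 148,736,803.61| = THB 1,199,514.

THB 1,199,514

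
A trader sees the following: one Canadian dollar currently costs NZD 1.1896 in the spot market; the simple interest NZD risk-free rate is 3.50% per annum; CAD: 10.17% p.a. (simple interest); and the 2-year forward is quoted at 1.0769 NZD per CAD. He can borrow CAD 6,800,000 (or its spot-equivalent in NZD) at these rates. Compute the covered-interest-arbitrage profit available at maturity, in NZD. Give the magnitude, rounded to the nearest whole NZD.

NZD 156,872

T = 2 years.
Route A — deposit CAD, sell forward: 6,800,000 × 1.203400 × 1.0769 = NZD 8,812,401.93.
Route B — convert at spot, deposit NZD: 6,800,000 × 1.1896 × 1.070000 = NZD 8,655,529.60.
The quoted forward overvalues CAD, so borrow NZD, buy CAD at spot, deposit the CAD at 10.17%, and sell the proceeds forward at 1.0769.
The gap between the two covered legs is NZD 156,872.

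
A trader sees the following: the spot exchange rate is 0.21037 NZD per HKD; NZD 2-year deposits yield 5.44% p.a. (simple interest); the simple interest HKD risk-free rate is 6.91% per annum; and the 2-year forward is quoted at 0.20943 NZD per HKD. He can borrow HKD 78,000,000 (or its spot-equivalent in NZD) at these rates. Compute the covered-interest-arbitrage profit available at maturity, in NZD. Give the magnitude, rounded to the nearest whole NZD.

T = 2 years.
Keep in HKD, deliver into the forward: 78,000,000·1.138200·0.20943 = NZD 18,593,111.63.
Swap to NZD now, deposit: 78,000,000·0.21037·1.108800 = NZD 18,194,143.97.
The quoted forward overvalues HKD, so borrow NZD, buy HKD at spot, deposit the HKD at 6.91%, and sell the proceeds forward at 0.20943.
Arbitrage profit = |18,593,111.63 − 18,194,143.97| = NZD 398,968.

NZD 398,968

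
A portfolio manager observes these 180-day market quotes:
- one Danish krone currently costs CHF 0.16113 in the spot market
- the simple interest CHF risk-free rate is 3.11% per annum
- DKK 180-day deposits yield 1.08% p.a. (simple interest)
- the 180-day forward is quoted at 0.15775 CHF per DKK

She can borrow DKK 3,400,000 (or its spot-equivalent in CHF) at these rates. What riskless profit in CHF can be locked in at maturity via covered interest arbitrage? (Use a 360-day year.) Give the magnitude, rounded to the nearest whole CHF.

CHF 17,115

T = 180/360 years.
Invest the DKK and cover forward: 3,400,000 × 1.005400 × 0.15775 = CHF 539,246.29.
Convert at spot and invest in CHF: 3,400,000 × 0.16113 × 1.015550 = CHF 556,360.94.
The quoted forward undervalues DKK, so borrow DKK, convert to CHF at spot, deposit the CHF at 3.11%, and buy DKK forward at 0.15775 to cover the loan.
Arbitrage profit = |539,246.29 − 556,360.94| = CHF 17,115.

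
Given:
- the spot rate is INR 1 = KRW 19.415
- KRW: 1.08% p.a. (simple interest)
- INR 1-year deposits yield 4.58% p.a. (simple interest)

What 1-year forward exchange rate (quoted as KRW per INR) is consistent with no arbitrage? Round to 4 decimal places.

T = 1 year.
KRW accumulates by 1 + 0.0108×1 = 1.010800.
INR growth factor: 1 + 0.0458×1 = 1.045800.
Forward (KRW per INR) = 19.415 × 1.010800 / 1.045800 = 18.765234.

18.7652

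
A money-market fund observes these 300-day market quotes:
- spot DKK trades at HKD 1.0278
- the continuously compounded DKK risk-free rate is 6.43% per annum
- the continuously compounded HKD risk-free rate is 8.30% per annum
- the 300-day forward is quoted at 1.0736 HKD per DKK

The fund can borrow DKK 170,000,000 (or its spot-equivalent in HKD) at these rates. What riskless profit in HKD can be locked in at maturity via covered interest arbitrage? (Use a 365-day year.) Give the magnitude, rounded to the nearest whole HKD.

HKD 5,355,423

T = 300/365 years.
Keep in DKK, deliver into the forward: 170,000,000·1.05427077043·1.0736 = HKD 192,417,066.85.
Swap to HKD now, deposit: 170,000,000·1.0278·1.07059993481 = HKD 187,061,644.21.
The quoted forward overvalues DKK, so borrow HKD, buy DKK at spot, deposit the DKK at 6.43%, and sell the proceeds forward at 1.0736.
Arbitrage profit = |192,417,066.85 − 187,061,644.21| = HKD 5,355,423.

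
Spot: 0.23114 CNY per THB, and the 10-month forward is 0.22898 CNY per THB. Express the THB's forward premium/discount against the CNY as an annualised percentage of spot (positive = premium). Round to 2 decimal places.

T = 10/12 years.
THB trades forward at -0.93450% vs spot over the period.
×(1/T) gives -1.12% p.a.

-1.12%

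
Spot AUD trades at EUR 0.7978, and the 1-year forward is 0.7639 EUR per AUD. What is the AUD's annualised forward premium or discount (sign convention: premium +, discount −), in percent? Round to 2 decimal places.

T = 1 year.
Period premium: (0.7639 − 0.7978)/0.7978 = -0.0424919.
Annualise by dividing by T: -0.0424919 / 1 = -0.042492 → -4.25%.

-4.25%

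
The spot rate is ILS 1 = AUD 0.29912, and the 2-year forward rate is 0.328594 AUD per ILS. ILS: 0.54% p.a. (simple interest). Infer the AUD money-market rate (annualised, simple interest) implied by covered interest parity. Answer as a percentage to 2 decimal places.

T = 2 years.
F/S = 0.328594/0.29912 = 1.0985357 = (growth of AUD) / (growth of ILS).
The ILS side grows by 1 + 0.0054×2 = 1.010800.
Hence g_AUD = 1.1103999.
(1.1103999 − 1)/T = 0.055200, i.e. 5.52%.

5.52%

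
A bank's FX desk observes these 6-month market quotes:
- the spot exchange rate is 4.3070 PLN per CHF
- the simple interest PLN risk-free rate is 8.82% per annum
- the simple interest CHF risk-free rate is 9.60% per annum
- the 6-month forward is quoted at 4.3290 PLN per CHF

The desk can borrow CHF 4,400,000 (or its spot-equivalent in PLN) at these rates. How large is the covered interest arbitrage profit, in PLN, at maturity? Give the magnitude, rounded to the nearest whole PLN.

PLN 175,355

T = 6/12 years.
Route A — deposit CHF, sell forward: 4,400,000 × 1.048000 × 4.3290 = PLN 19,961,884.80.
Route B — convert at spot, deposit PLN: 4,400,000 × 4.3070 × 1.044100 = PLN 19,786,530.28.
The quoted forward overvalues CHF, so borrow PLN, buy CHF at spot, deposit the CHF at 9.60%, and sell the proceeds forward at 4.3290.
The gap between the two covered legs is PLN 175,355.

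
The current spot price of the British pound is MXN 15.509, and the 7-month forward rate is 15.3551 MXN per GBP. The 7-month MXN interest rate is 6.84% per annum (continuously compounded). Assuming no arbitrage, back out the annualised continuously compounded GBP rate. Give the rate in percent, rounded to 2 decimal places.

T = 7/12 years.
F/S = 15.3551/15.509 = 0.9900767 = (growth of MXN) / (growth of GBP).
The MXN side grows by e^(0.0684×7/12) = 1.0407067.
Hence g_GBP = 1.0511375.
r = ln(1.0511375)/(7/12) = 0.085496 → 8.55%.

8.55%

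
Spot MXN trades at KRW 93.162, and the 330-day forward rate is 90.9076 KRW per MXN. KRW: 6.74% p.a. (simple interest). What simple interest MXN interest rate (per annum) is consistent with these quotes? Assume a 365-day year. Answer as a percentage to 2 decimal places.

9.65%

T = 330/365 years.
By CIP, F/S equals the KRW-to-MXN growth ratio: 90.9076/93.162 = 0.9758013.
The KRW side grows by 1 + 0.0674×330/365 = 1.060937.
So the MXN growth factor = 1.087247.
(1.087247 − 1)/T = 0.096500, i.e. 9.65%.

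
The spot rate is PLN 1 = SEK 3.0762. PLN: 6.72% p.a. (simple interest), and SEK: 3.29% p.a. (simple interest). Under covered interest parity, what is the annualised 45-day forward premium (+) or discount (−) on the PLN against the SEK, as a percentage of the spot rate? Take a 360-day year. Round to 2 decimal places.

-3.40%

T = 45/360 years.
CIP forward (SEK per PLN) = 3.0762 × 1.0041125/1.008400 = 3.0631207.
(F − S)/S ÷ T = (3.0631207 − 3.0762)/3.0762/(45/360) = -0.034014 → -3.40%.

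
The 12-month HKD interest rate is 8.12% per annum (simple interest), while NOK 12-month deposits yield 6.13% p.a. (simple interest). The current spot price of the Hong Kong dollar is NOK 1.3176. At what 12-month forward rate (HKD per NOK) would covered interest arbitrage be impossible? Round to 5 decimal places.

T = 1 year.
Growth of 1 NOK over T: 1 + 0.0613×1 = 1.061300.
Growth of 1 HKD over T: 1 + 0.0812×1 = 1.081200.
Forward (NOK per HKD) = 1.3176 × 1.061300 / 1.081200 = 1.293349.
Quoted the other way: 1/1.293349 = 0.77319 HKD per NOK.

0.77319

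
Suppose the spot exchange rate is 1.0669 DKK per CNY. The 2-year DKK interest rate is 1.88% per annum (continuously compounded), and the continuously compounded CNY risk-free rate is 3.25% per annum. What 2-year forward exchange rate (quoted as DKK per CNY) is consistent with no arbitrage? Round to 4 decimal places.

1.0381

T = 2 years.
DKK accumulates by e^(0.0188×2) = 1.0383158.
Growth of 1 CNY over T: e^(0.0325×2) = 1.067159.
So F = 1.0669 × 1.0383158 / 1.067159 = 1.038064 (DKK/CNY).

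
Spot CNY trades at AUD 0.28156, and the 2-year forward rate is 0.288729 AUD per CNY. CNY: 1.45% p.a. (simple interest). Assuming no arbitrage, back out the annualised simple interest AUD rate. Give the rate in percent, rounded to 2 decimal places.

2.76%

T = 2 years.
CIP gives F = S · g_AUD/g_CNY, so g_AUD/g_CNY = 0.288729/0.28156 = 1.0254617.
CNY growth factor: 1 + 0.0145×2 = 1.029000.
Hence g_AUD = 1.0552001.
r = (1.0552001 − 1)/2 = 0.027600 → 2.76%.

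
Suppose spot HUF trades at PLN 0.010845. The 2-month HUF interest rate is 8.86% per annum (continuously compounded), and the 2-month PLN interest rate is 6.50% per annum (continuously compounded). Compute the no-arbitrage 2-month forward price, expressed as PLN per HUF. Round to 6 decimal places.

T = 2/12 years.
PLN growth factor: e^(0.0650×2/12) = 1.0108922.
HUF accumulates by e^(0.0886×2/12) = 1.0148762.
CIP: F = S · (grow PLN)/(grow HUF) = 0.010845 × 1.0108922/1.0148762 = 0.01080243 PLN per HUF.

0.010802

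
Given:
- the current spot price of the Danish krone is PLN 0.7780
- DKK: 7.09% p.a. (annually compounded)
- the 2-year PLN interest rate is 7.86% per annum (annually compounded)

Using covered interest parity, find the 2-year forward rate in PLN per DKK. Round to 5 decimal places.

T = 2 years.
Growth of 1 PLN over T: (1 + 0.0786)^2 = 1.163378.
DKK accumulates by (1 + 0.0709)^2 = 1.1468268.
So F = 0.778 × 1.163378 / 1.1468268 = 0.7892282 (PLN/DKK).

0.78923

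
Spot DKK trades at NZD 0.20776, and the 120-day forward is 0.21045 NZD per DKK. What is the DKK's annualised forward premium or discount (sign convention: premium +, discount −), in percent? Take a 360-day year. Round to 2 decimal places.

T = 120/360 years.
(F − S)/S = (0.21045 − 0.20776)/0.20776 = 0.0129476.
Annualise by dividing by T: 0.0129476 / (120/360) = 0.038843 → 3.88%.

+3.88%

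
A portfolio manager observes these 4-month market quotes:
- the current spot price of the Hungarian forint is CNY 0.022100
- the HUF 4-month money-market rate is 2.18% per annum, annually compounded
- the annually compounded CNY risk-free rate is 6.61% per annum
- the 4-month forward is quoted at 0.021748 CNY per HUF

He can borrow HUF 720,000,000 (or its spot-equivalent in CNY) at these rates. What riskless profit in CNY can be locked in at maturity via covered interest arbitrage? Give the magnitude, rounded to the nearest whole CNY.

CNY 483,613

T = 4/12 years.
Route A — deposit HUF, sell forward: 720,000,000 × 1.0072144926 × 0.021748 = CNY 15,771,528.57.
Route B — convert at spot, deposit CNY: 720,000,000 × 0.022100 × 1.0215649436 = CNY 16,255,141.38.
The quoted forward undervalues HUF, so borrow HUF, convert to CNY at spot, deposit the CNY at 6.61%, and buy HUF forward at 0.021748 to cover the loan.
Profit = 16,255,141.38 − 15,771,528.57 = CNY 483,613.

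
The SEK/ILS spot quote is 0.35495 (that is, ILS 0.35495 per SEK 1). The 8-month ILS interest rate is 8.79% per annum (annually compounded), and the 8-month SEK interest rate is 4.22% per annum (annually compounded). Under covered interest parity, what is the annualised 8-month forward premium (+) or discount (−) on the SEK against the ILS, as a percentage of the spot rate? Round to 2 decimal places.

+4.35%

T = 8/12 years.
CIP forward (ILS per SEK) = 0.35495 × 1.0577734/1.0279391 = 0.36525186.
Annualised premium = (F − S)/S × (1/T) = (0.36525186 − 0.35495)/0.35495 ÷ (8/12) = 4.35%.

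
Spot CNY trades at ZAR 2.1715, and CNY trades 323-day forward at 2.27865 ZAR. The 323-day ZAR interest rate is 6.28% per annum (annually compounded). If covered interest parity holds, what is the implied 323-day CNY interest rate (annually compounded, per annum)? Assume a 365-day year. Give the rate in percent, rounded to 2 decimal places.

0.65%

T = 323/365 years.
F/S = 2.27865/2.1715 = 1.0493438 = (growth of ZAR) / (growth of CNY).
The ZAR side grows by (1 + 0.0628)^(323/365) = 1.0553774.
Hence g_CNY = 1.0057499.
r = 1.0057499^(365/323) − 1 = 0.006500 → 0.65%.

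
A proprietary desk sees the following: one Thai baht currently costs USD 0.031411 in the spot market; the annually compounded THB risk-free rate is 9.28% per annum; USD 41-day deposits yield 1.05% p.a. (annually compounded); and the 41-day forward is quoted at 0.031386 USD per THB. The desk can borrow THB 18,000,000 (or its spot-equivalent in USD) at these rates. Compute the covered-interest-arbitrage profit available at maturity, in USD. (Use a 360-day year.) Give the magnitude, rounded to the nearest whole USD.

USD 4,616

T = 41/360 years.
Invest the THB and cover forward: 18,000,000 × 1.01015811 × 0.031386 = USD 570,686.80.
Convert at spot and invest in USD: 18,000,000 × 0.031411 × 1.00119031 = USD 566,071.00.
The quoted forward overvalues THB, so borrow USD, buy THB at spot, deposit the THB at 9.28%, and sell the proceeds forward at 0.031386.
Profit = 570,686.80 − 566,071.00 = USD 4,616.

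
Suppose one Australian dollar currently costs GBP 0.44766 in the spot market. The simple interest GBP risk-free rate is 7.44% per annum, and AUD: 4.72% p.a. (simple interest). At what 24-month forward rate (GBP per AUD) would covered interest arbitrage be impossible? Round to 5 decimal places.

T = 2 years.
Growth of 1 GBP over T: 1 + 0.0744×2 = 1.148800.
Growth of 1 AUD over T: 1 + 0.0472×2 = 1.094400.
So F = 0.44766 × 1.148800 / 1.094400 = 0.4699121 (GBP/AUD).

0.46991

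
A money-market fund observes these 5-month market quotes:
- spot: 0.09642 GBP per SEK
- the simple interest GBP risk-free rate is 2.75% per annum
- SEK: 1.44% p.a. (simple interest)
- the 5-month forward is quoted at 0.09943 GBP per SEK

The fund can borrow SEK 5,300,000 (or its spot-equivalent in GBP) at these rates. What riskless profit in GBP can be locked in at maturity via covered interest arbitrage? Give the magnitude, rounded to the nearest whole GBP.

T = 5/12 years.
Route A — deposit SEK, sell forward: 5,300,000 × 1.006000 × 0.09943 = GBP 530,140.87.
Route B — convert at spot, deposit GBP: 5,300,000 × 0.09642 × 1.01145833 = GBP 516,881.50.
The quoted forward overvalues SEK, so borrow GBP, buy SEK at spot, deposit the SEK at 1.44%, and sell the proceeds forward at 0.09943.
Profit = 530,140.87 − 516,881.50 = GBP 13,259.

GBP 13,259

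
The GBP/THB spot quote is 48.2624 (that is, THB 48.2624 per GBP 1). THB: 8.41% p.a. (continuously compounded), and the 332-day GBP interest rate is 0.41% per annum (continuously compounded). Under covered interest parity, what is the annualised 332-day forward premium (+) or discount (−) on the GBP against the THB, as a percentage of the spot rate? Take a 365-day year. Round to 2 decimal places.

+8.30%

T = 332/365 years.
No-arbitrage forward: 48.2624 × 1.0794983 / 1.0037363 = 51.9052452 THB/GBP.
(F − S)/S ÷ T = (51.9052452 − 48.2624)/48.2624/(332/365) = 0.082983 → 8.30%.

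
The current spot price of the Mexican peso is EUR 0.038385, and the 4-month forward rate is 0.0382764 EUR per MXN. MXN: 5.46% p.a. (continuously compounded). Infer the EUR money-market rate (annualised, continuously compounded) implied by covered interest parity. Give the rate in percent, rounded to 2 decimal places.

T = 4/12 years.
CIP gives F = S · g_EUR/g_MXN, so g_EUR/g_MXN = 0.0382764/0.038385 = 0.9971708.
The MXN side grows by e^(0.0546×4/12) = 1.0183666.
That pins the EUR growth at 1.0154854.
Take logs: ln 1.0154854 / (4/12) = 0.046100, so 4.61%.

4.61%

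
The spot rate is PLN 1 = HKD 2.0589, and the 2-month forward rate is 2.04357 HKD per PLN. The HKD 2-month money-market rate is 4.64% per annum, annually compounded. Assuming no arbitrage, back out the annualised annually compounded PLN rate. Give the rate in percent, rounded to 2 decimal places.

9.44%

T = 2/12 years.
CIP gives F = S · g_HKD/g_PLN, so g_HKD/g_PLN = 2.04357/2.0589 = 0.9925543.
HKD growth factor: (1 + 0.0464)^(2/12) = 1.0075879.
So the PLN growth factor = 1.0151464.
r = 1.0151464^(12/2) − 1 = 0.094390 → 9.44%.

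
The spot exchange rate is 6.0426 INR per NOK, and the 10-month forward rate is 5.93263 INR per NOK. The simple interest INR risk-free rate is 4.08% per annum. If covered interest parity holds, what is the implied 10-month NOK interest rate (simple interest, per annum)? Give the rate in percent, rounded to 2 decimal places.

6.38%

T = 10/12 years.
F/S = 5.93263/6.0426 = 0.9818009 = (growth of INR) / (growth of NOK).
INR growth factor: 1 + 0.0408×10/12 = 1.034000.
So the NOK growth factor = 1.0531667.
r = (1.0531667 − 1)/(10/12) = 0.063800 → 6.38%.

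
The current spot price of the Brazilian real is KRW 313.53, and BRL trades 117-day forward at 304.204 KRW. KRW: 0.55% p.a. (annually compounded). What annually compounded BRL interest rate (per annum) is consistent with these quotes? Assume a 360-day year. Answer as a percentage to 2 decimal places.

T = 117/360 years.
F/S = 304.204/313.53 = 0.9702548 = (growth of KRW) / (growth of BRL).
The KRW side grows by (1 + 0.0055)^(117/360) = 1.0017842.
Hence g_BRL = 1.032496.
r = 1.032496^(360/117) − 1 = 0.103401 → 10.34%.

10.34%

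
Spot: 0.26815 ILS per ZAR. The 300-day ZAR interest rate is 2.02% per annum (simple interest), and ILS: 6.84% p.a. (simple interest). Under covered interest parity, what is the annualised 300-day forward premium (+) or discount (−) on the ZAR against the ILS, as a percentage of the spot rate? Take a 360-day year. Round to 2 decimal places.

+4.74%

T = 300/360 years.
F = S · g_ILS/g_ZAR = 0.26815 × 1.057000/1.0168333 = 0.27874240.
Annualised premium = (F − S)/S × (1/T) = (0.27874240 − 0.26815)/0.26815 ÷ (300/360) = 4.74%.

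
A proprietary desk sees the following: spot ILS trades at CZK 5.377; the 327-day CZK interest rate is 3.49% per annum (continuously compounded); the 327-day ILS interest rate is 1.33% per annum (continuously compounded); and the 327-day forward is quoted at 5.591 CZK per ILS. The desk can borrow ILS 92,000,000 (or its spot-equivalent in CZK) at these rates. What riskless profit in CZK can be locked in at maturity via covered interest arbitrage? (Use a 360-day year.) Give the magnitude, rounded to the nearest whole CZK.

T = 327/360 years.
Invest the ILS and cover forward: 92,000,000 × 1.01215410135 × 5.591 = CZK 520,623,729.42.
Convert at spot and invest in CZK: 92,000,000 × 5.377 × 1.03220865669 = CZK 510,617,107.13.
The quoted forward overvalues ILS, so borrow CZK, buy ILS at spot, deposit the ILS at 1.33%, and sell the proceeds forward at 5.591.
The gap between the two covered legs is CZK 10,006,622.

CZK 10,006,622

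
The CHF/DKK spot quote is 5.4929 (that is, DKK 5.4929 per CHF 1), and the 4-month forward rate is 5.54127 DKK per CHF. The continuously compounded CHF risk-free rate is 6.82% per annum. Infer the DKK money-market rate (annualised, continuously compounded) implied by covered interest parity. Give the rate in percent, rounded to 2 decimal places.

9.45%

T = 4/12 years.
CIP gives F = S · g_DKK/g_CHF, so g_DKK/g_CHF = 5.54127/5.4929 = 1.0088059.
CHF growth factor: e^(0.0682×4/12) = 1.0229937.
So the DKK growth factor = 1.0320021.
Take logs: ln 1.0320021 / (4/12) = 0.094502, so 9.45%.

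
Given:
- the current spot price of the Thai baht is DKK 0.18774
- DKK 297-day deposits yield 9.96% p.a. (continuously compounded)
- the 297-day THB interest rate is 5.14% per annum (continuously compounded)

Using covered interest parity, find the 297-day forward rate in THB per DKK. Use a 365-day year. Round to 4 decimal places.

T = 297/365 years.
DKK growth factor: e^(0.0996×297/365) = 1.084419.
THB accumulates by e^(0.0514×297/365) = 1.0427111.
So F = 0.18774 × 1.084419 / 1.0427111 = 0.1952495 (DKK/THB).
Quoted the other way: 1/0.1952495 = 5.1217 THB per DKK.

5.1217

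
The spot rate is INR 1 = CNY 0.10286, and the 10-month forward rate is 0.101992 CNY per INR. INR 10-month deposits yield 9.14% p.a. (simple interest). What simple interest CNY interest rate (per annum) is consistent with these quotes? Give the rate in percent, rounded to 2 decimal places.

T = 10/12 years.
CIP gives F = S · g_CNY/g_INR, so g_CNY/g_INR = 0.101992/0.10286 = 0.9915613.
The INR side grows by 1 + 0.0914×10/12 = 1.0761667.
Hence g_CNY = 1.0670853.
r = (1.0670853 − 1)/(10/12) = 0.080502 → 8.05%.

8.05%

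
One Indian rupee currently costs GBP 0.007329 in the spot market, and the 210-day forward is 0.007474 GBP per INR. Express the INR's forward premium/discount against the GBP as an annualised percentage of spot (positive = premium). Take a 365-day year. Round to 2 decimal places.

T = 210/365 years.
(F − S)/S = (0.007474 − 0.007329)/0.007329 = 0.0197844.
×(1/T) gives 3.44% p.a.

+3.44%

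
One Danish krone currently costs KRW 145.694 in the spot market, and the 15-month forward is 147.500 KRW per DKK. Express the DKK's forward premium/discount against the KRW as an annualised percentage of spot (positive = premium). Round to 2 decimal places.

+0.99%

T = 15/12 years.
(F − S)/S = (147.500 − 145.694)/145.694 = 0.0123958.
Per annum: 0.0123958 / (15/12) = 0.009917 = 0.99%.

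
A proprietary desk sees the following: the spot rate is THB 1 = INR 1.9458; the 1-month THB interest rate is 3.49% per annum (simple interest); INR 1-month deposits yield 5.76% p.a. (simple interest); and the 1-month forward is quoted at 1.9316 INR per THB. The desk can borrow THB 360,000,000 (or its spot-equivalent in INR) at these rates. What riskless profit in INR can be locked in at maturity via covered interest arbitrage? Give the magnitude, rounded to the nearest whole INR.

INR 6,451,957

T = 1/12 years.
Invest the THB and cover forward: 360,000,000 × 1.00290833333 × 1.9316 = INR 697,398,385.20.
Convert at spot and invest in INR: 360,000,000 × 1.9458 × 1.004800 = INR 703,850,342.40.
The quoted forward undervalues THB, so borrow THB, convert to INR at spot, deposit the INR at 5.76%, and buy THB forward at 1.9316 to cover the loan.
Profit = 703,850,342.40 − 697,398,385.20 = INR 6,451,957.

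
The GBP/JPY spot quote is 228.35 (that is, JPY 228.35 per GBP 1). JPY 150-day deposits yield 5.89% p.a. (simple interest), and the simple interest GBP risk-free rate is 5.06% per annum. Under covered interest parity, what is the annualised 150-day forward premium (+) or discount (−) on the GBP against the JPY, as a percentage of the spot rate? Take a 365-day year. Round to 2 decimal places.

T = 150/365 years.
No-arbitrage forward: 228.35 × 1.0242055 / 1.0207945 = 229.11303 JPY/GBP.
(F − S)/S ÷ T = (229.11303 − 228.35)/228.35/(150/365) = 0.008131 → 0.81%.

+0.81%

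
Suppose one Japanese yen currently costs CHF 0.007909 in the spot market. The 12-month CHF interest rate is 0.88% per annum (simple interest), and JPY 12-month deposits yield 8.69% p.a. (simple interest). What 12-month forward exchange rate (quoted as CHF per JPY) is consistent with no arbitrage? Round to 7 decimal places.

T = 1 year.
Growth of 1 CHF over T: 1 + 0.0088×1 = 1.008800.
JPY growth factor: 1 + 0.0869×1 = 1.086900.
So F = 0.007909 × 1.008800 / 1.086900 = 0.007340693 (CHF/JPY).

0.0073407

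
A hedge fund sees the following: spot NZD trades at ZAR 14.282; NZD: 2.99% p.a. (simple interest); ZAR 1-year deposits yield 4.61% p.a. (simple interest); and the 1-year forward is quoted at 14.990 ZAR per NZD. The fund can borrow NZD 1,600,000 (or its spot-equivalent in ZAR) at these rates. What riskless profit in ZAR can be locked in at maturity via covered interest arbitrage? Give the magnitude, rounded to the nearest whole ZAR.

ZAR 796,481

T = 1 year.
Invest the NZD and cover forward: 1,600,000 × 1.029900 × 14.990 = ZAR 24,701,121.60.
Convert at spot and invest in ZAR: 1,600,000 × 14.282 × 1.046100 = ZAR 23,904,640.32.
The quoted forward overvalues NZD, so borrow ZAR, buy NZD at spot, deposit the NZD at 2.99%, and sell the proceeds forward at 14.990.
Arbitrage profit = |24,701,121.60 − 23,904,640.32| = ZAR 796,481.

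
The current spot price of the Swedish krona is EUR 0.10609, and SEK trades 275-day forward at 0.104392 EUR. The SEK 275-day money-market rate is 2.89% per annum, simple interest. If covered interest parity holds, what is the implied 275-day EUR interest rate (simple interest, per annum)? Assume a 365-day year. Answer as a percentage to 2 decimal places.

0.72%

T = 275/365 years.
CIP gives F = S · g_EUR/g_SEK, so g_EUR/g_SEK = 0.104392/0.10609 = 0.9839947.
SEK growth factor: 1 + 0.0289×275/365 = 1.021774.
Hence g_EUR = 1.0054202.
r = (1.0054202 − 1)/(275/365) = 0.007194 → 0.72%.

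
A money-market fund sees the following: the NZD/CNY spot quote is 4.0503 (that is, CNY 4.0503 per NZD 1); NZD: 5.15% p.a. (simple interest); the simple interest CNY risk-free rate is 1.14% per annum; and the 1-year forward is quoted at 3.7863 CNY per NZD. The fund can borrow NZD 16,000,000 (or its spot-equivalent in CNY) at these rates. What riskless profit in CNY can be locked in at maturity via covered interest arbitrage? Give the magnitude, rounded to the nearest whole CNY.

T = 1 year.
Route A — deposit NZD, sell forward: 16,000,000 × 1.051500 × 3.7863 = CNY 63,700,711.20.
Route B — convert at spot, deposit CNY: 16,000,000 × 4.0503 × 1.011400 = CNY 65,543,574.72.
The quoted forward undervalues NZD, so borrow NZD, convert to CNY at spot, deposit the CNY at 1.14%, and buy NZD forward at 3.7863 to cover the loan.
Profit = 65,543,574.72 − 63,700,711.20 = CNY 1,842,864.

CNY 1,842,864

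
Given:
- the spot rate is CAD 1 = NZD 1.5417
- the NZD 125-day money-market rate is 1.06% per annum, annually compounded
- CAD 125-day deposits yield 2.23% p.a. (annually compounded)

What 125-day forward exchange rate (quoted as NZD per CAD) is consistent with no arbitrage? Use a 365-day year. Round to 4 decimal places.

T = 125/365 years.
NZD growth factor: (1 + 0.0106)^(125/365) = 1.0036176.
Growth of 1 CAD over T: (1 + 0.0223)^(125/365) = 1.0075817.
CIP: F = S · (grow NZD)/(grow CAD) = 1.5417 × 1.0036176/1.0075817 = 1.535635 NZD per CAD.

1.5356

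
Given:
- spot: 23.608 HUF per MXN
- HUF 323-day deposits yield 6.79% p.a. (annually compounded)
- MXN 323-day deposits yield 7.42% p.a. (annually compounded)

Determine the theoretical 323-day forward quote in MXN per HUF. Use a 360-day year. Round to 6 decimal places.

T = 323/360 years.
HUF growth factor: (1 + 0.0679)^(323/360) = 1.0607139.
MXN growth factor: (1 + 0.0742)^(323/360) = 1.0663267.
CIP: F = S · (grow HUF)/(grow MXN) = 23.608 × 1.0607139/1.0663267 = 23.48374 HUF per MXN.
Quoted the other way: 1/23.48374 = 0.042583 MXN per HUF.

0.042583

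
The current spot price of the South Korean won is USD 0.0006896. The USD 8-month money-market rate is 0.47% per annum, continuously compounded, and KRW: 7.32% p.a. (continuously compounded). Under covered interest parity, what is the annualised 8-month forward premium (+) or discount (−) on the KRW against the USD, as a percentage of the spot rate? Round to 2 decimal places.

-6.70%

T = 8/12 years.
F = S · g_USD/g_KRW = 0.0006896 × 1.0031382/1.0500103 = 0.0006588165.
(F − S)/S ÷ T = (0.0006588165 − 0.0006896)/0.0006896/(8/12) = -0.066959 → -6.70%.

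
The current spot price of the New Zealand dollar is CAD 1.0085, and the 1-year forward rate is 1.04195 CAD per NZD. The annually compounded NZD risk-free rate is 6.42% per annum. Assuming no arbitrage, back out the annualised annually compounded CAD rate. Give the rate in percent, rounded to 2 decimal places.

T = 1 year.
F/S = 1.04195/1.0085 = 1.0331681 = (growth of CAD) / (growth of NZD).
The NZD side grows by (1 + 0.0642)^1 = 1.064200.
So the CAD growth factor = 1.0994975.
Annualise: 1.0994975^(1/1) − 1 = 0.099498 = 9.95%.

9.95%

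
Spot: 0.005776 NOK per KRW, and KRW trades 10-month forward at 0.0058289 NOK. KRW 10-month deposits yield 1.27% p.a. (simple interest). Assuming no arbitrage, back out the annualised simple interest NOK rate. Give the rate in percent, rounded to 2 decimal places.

T = 10/12 years.
F/S = 0.0058289/0.005776 = 1.0091586 = (growth of NOK) / (growth of KRW).
The KRW side grows by 1 + 0.0127×10/12 = 1.0105833.
That pins the NOK growth at 1.0198388.
(1.0198388 − 1)/T = 0.023807, i.e. 2.38%.

2.38%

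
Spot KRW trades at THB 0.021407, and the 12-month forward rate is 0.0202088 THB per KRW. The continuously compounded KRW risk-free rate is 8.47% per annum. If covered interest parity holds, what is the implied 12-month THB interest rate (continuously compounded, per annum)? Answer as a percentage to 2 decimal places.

2.71%

T = 1 year.
F/S = 0.0202088/0.021407 = 0.9440277 = (growth of THB) / (growth of KRW).
KRW growth factor: e^(0.0847×1) = 1.0883905.
Hence g_THB = 1.0274708.
r = ln(1.0274708)/1 = 0.027100 → 2.71%.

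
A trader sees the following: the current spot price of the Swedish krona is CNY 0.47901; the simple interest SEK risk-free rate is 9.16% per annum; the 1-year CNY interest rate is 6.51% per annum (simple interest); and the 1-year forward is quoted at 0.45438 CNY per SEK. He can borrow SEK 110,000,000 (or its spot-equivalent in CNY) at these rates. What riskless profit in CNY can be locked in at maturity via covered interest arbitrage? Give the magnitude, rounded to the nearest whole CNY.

T = 1 year.
Invest the SEK and cover forward: 110,000,000 × 1.091600 × 0.45438 = CNY 54,560,132.88.
Convert at spot and invest in CNY: 110,000,000 × 0.47901 × 1.065100 = CNY 56,121,290.61.
The quoted forward undervalues SEK, so borrow SEK, convert to CNY at spot, deposit the CNY at 6.51%, and buy SEK forward at 0.45438 to cover the loan.
Profit = 56,121,290.61 − 54,560,132.88 = CNY 1,561,158.

CNY 1,561,158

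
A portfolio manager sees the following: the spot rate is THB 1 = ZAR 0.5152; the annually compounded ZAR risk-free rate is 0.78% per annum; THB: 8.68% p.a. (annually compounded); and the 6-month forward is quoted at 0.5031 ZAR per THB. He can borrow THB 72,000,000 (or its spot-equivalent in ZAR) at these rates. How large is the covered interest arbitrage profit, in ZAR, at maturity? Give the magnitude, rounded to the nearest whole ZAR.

T = 6/12 years.
Invest the THB and cover forward: 72,000,000 × 1.0424970024 × 0.5031 = ZAR 37,762,577.42.
Convert at spot and invest in ZAR: 72,000,000 × 0.5152 × 1.0038924245 = ZAR 37,238,787.15.
The quoted forward overvalues THB, so borrow ZAR, buy THB at spot, deposit the THB at 8.68%, and sell the proceeds forward at 0.5031.
The gap between the two covered legs is ZAR 523,790.

ZAR 523,790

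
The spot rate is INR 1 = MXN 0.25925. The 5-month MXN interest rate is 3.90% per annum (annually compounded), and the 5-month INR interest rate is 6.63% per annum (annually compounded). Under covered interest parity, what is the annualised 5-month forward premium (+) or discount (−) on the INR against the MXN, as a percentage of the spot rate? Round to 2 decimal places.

T = 5/12 years.
CIP forward (MXN per INR) = 0.25925 × 1.0160689/1.0271087 = 0.25646347.
(F − S)/S ÷ T = (0.25646347 − 0.25925)/0.25925/(5/12) = -0.025796 → -2.58%.

-2.58%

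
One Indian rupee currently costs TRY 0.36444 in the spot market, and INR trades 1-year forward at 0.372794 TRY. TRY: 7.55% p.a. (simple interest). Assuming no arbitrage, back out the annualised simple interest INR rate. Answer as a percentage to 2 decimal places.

5.14%

T = 1 year.
By CIP, F/S equals the TRY-to-INR growth ratio: 0.372794/0.36444 = 1.0229228.
The TRY side grows by 1 + 0.0755×1 = 1.075500.
So the INR growth factor = 1.051399.
(1.051399 − 1)/T = 0.051399, i.e. 5.14%.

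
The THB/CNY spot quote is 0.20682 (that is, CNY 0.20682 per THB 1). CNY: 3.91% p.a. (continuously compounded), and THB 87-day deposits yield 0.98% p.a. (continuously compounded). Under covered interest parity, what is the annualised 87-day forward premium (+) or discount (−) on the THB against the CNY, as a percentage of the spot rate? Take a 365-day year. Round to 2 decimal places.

T = 87/365 years.
F = S · g_CNY/g_THB = 0.20682 × 1.0093633/1.0023386 = 0.20826946.
(F − S)/S ÷ T = (0.20826946 − 0.20682)/0.20682/(87/365) = 0.029403 → 2.94%.

+2.94%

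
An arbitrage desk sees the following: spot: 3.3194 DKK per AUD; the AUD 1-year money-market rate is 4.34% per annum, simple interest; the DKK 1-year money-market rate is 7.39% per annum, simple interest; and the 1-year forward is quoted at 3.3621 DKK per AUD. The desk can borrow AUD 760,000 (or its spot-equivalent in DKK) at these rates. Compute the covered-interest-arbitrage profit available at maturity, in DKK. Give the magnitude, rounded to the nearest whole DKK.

DKK 43,083

T = 1 year.
Invest the AUD and cover forward: 760,000 × 1.043400 × 3.3621 = DKK 2,666,091.51.
Convert at spot and invest in DKK: 760,000 × 3.3194 × 1.073900 = DKK 2,709,174.78.
The quoted forward undervalues AUD, so borrow AUD, convert to DKK at spot, deposit the DKK at 7.39%, and buy AUD forward at 3.3621 to cover the loan.
The gap between the two covered legs is DKK 43,083.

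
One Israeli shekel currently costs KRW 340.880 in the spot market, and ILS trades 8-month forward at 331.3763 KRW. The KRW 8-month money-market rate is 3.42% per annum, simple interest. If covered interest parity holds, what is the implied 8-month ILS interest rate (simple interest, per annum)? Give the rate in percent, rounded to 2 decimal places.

T = 8/12 years.
By CIP, F/S equals the KRW-to-ILS growth ratio: 331.3763/340.88 = 0.9721201.
The KRW side grows by 1 + 0.0342×8/12 = 1.022800.
That pins the ILS growth at 1.0521334.
(1.0521334 − 1)/T = 0.078200, i.e. 7.82%.

7.82%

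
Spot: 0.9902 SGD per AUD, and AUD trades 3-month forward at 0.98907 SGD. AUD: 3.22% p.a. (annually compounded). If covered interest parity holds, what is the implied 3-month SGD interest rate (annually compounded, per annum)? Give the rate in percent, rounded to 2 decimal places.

2.75%

T = 3/12 years.
F/S = 0.98907/0.9902 = 0.9988588 = (growth of SGD) / (growth of AUD).
The AUD side grows by (1 + 0.0322)^(3/12) = 1.0079546.
That pins the SGD growth at 1.0068043.
Annualise: 1.0068043^(12/3) − 1 = 0.027496 = 2.75%.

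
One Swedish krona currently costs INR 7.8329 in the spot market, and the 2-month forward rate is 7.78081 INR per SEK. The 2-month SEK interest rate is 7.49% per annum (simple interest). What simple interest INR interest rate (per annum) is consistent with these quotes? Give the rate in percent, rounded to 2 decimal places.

3.45%

T = 2/12 years.
CIP gives F = S · g_INR/g_SEK, so g_INR/g_SEK = 7.78081/7.8329 = 0.9933498.
SEK growth factor: 1 + 0.0749×2/12 = 1.0124833.
So the INR growth factor = 1.0057501.
(1.0057501 − 1)/T = 0.034501, i.e. 3.45%.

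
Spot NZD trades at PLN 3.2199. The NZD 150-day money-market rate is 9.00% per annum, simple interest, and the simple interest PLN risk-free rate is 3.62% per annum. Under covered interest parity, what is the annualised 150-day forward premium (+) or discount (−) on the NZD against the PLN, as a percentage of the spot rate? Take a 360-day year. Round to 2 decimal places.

-5.19%

T = 150/360 years.
No-arbitrage forward: 3.2199 × 1.0150833 / 1.037500 = 3.1503294 PLN/NZD.
Annualised premium = (F − S)/S × (1/T) = (3.1503294 − 3.2199)/3.2199 ÷ (150/360) = -5.19%.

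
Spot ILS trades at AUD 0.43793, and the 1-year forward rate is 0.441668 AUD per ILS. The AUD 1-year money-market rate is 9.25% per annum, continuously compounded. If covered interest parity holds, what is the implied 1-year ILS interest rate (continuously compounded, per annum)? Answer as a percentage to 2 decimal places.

T = 1 year.
F/S = 0.441668/0.43793 = 1.0085356 = (growth of AUD) / (growth of ILS).
AUD growth factor: e^(0.0925×1) = 1.0969131.
So the ILS growth factor = 1.0876295.
Take logs: ln 1.0876295 / 1 = 0.084001, so 8.40%.

8.40%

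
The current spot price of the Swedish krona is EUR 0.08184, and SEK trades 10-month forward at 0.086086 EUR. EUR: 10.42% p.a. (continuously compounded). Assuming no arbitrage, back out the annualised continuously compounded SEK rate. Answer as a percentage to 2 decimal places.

T = 10/12 years.
By CIP, F/S equals the EUR-to-SEK growth ratio: 0.086086/0.08184 = 1.0518817.
The EUR side grows by e^(0.1042×10/12) = 1.0907149.
So the SEK growth factor = 1.0369178.
Take logs: ln 1.0369178 / (10/12) = 0.043503, so 4.35%.

4.35%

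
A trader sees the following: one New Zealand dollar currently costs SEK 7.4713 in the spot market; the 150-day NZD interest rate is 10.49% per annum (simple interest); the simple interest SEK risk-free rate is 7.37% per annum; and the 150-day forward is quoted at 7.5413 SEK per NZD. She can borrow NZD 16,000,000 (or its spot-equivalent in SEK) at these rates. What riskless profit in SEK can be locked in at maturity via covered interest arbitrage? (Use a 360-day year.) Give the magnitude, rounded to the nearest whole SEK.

T = 150/360 years.
Invest the NZD and cover forward: 16,000,000 × 1.04370833333 × 7.5413 = SEK 125,934,682.47.
Convert at spot and invest in SEK: 16,000,000 × 7.4713 × 1.03070833333 = SEK 123,211,698.73.
The quoted forward overvalues NZD, so borrow SEK, buy NZD at spot, deposit the NZD at 10.49%, and sell the proceeds forward at 7.5413.
The gap between the two covered legs is SEK 2,722,984.

SEK 2,722,984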